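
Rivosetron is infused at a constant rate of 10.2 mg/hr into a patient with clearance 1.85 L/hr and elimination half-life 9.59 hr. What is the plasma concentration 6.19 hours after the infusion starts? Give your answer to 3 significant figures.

Css = rate / CL = 10.2 / 1.85 = 5.514 mg/L
k = ln 2 / 9.59 = 0.07228 hr⁻¹
C(t) = Css (1 − e^(−kt)) = 5.514 × (1 − e^(−0.4474)) = 5.514 × 0.3607 ≈ 1.99 mg/L

1.99 mg/L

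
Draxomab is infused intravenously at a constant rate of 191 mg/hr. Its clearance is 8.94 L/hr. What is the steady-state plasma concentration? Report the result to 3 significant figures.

Css = infusion rate / CL = 191 / 8.94 ≈ 21.4 µg/mL

21.4 µg/mL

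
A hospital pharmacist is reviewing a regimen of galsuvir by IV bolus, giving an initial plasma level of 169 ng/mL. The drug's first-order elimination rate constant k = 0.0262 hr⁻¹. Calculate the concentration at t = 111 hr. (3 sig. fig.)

C(t) = C₀ e^(−kt) = 169 × e^(−0.02620 × 111) = 169 × e^(−2.908) = 169 × 0.05457 ≈ 9.22 ng/mL

9.22 ng/mL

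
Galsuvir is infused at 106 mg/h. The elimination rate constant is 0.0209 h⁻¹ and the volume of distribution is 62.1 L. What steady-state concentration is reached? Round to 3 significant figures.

81.7 µg/mL

CL = k · V = 0.0209 × 62.1 = 1.298 L/h
Css = rate / CL = 106 / 1.298 ≈ 81.7 µg/mL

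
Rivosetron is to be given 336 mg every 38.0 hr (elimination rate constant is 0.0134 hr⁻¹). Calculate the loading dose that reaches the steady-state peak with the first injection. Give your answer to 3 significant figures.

Accumulation ratio R = 1 / (1 − e^(−kτ)) = 1 / (1 − e^(−0.01340×38.0)) = 1 / (1 − 0.6010) = 2.506
Loading dose = maintenance dose × R = 336 × 2.506 ≈ 842 mg

842 mg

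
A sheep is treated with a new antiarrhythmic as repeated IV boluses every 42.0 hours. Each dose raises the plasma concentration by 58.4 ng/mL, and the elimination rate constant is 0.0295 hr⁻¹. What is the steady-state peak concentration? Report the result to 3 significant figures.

Fraction remaining after one interval: e^(−kτ) = e^(−0.02950 × 42.0) = 0.2897
R = 1 / (1 − 0.2897) = 1.408
Css,max = 58.4 × 1.408 ≈ 82.2 ng/mL

82.2 ng/mL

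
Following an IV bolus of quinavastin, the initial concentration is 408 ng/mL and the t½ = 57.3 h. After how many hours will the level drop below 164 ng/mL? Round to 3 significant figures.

k = ln 2 / 57.3 = 0.01210 h⁻¹
C(t) = C₀ e^(−kt)  ⇒  t = ln(C₀/C) / k
t = ln(408/164) / 0.01210 = 0.9114 / 0.01210 ≈ 75.3 hours

75.3 hours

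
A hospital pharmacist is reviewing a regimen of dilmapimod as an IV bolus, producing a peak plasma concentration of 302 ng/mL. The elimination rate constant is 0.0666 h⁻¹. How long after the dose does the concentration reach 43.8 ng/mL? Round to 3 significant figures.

29.0 hours

C(t) = C₀ e^(−kt)  ⇒  t = ln(C₀/C) / k
t = ln(302/43.8) / 0.06660 = 1.931 / 0.06660 ≈ 29.0 hours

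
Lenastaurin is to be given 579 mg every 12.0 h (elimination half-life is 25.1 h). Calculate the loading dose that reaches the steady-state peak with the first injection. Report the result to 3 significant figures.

k = ln 2 / 25.1 = 0.02762 h⁻¹
Accumulation ratio R = 1 / (1 − e^(−kτ)) = 1 / (1 − e^(−0.02762×12.0)) = 1 / (1 − 0.7179) = 3.545
Loading dose = maintenance dose × R = 579 × 3.545 ≈ 2050 mg

2050 mg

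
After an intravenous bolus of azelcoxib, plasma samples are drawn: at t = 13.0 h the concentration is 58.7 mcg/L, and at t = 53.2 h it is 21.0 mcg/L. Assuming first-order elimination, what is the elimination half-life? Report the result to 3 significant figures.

k = ln(C₁/C₂) / (t₂ − t₁) = ln(58.7/21.0) / (53.2 − 13.0)
  = 1.028 / 40.20 = 0.02557 h⁻¹
t½ = ln 2 / k = ln 2 / 0.02557 ≈ 27.1 hours

27.1 hours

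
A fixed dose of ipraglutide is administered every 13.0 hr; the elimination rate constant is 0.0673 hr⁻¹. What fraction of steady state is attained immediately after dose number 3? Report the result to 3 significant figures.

0.928

f_n = 1 − e^(−nkτ) = 1 − e^(−3 × 0.06730 × 13.0) = 1 − e^(−2.625) = 1 − 0.07246 ≈ 0.928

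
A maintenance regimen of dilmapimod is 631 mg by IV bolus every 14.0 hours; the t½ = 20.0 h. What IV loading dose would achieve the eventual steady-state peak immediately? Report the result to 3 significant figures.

1640 mg

k = ln 2 / 20.0 = 0.03466 h⁻¹
Accumulation ratio R = 1 / (1 − e^(−kτ)) = 1 / (1 − e^(−0.03466×14.0)) = 1 / (1 − 0.6156) = 2.601
Loading dose = maintenance dose × R = 631 × 2.601 ≈ 1640 mg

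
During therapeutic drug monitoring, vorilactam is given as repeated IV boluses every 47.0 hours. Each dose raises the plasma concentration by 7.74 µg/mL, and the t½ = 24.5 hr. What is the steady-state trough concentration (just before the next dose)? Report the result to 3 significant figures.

k = ln 2 / 24.5 = 0.02829 hr⁻¹
Fraction remaining after one interval: e^(−kτ) = e^(−0.02829 × 47.0) = 0.2646
R = 1 / (1 − 0.2646) = 1.360
Css,max = 7.74 × 1.360 = 10.52 µg/mL
Css,min = Css,max × e^(−kτ) = 10.52 × 0.2646 ≈ 2.78 µg/mL

2.78 µg/mL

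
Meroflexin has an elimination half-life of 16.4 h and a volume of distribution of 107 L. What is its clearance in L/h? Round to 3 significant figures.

k = ln 2 / t½ = ln 2 / 16.4 = 0.04227 h⁻¹
CL = k · V = 0.04227 × 107 ≈ 4.52 L/h

4.52 L/h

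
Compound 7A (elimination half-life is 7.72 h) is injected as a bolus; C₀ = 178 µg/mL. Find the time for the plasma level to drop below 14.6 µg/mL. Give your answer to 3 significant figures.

27.9 hours

k = ln 2 / 7.72 = 0.08979 h⁻¹
C(t) = C₀ e^(−kt)  ⇒  t = ln(C₀/C) / k
t = ln(178/14.6) / 0.08979 = 2.501 / 0.08979 ≈ 27.9 hours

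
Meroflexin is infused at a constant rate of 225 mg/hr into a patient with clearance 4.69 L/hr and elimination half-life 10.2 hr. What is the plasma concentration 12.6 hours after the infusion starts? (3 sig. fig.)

Css = rate / CL = 225 / 4.69 = 47.97 mg/L
k = ln 2 / 10.2 = 0.06796 hr⁻¹
C(t) = Css (1 − e^(−kt)) = 47.97 × (1 − e^(−0.8562)) = 47.97 × 0.5752 ≈ 27.6 mg/L

27.6 mg/L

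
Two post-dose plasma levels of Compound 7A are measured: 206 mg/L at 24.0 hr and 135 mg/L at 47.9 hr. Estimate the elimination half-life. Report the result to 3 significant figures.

39.2 hours

k = ln(C₁/C₂) / (t₂ − t₁) = ln(206/135) / (47.9 − 24.0)
  = 0.4226 / 23.90 = 0.01768 hr⁻¹
t½ = ln 2 / k = ln 2 / 0.01768 ≈ 39.2 hours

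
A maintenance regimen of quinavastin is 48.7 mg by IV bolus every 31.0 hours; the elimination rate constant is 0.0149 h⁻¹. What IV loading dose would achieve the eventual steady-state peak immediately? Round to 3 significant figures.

132 mg

Accumulation ratio R = 1 / (1 − e^(−kτ)) = 1 / (1 − e^(−0.01490×31.0)) = 1 / (1 − 0.6301) = 2.703
Loading dose = maintenance dose × R = 48.7 × 2.703 ≈ 132 mg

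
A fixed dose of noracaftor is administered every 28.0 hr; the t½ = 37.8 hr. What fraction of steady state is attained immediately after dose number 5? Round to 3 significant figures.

0.923

k = ln 2 / 37.8 = 0.01834 hr⁻¹
f_n = 1 − e^(−nkτ) = 1 − e^(−5 × 0.01834 × 28.0) = 1 − e^(−2.567) = 1 − 0.07675 ≈ 0.923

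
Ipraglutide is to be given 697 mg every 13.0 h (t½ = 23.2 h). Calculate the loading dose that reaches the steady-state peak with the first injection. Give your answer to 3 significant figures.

2170 mg

k = ln 2 / 23.2 = 0.02988 h⁻¹
Accumulation ratio R = 1 / (1 − e^(−kτ)) = 1 / (1 − e^(−0.02988×13.0)) = 1 / (1 − 0.6781) = 3.107
Loading dose = maintenance dose × R = 697 × 3.107 ≈ 2170 mg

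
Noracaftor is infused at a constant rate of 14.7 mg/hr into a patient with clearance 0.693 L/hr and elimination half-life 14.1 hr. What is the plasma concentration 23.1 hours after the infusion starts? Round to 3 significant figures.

14.4 mg/L

Css = rate / CL = 14.7 / 0.693 = 21.21 mg/L
k = ln 2 / 14.1 = 0.04916 hr⁻¹
C(t) = Css (1 − e^(−kt)) = 21.21 × (1 − e^(−1.136)) = 21.21 × 0.6788 ≈ 14.4 mg/L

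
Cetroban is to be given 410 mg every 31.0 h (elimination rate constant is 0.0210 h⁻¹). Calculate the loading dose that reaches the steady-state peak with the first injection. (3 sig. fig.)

Accumulation ratio R = 1 / (1 − e^(−kτ)) = 1 / (1 − e^(−0.02100×31.0)) = 1 / (1 − 0.5215) = 2.090
Loading dose = maintenance dose × R = 410 × 2.090 ≈ 857 mg

857 mg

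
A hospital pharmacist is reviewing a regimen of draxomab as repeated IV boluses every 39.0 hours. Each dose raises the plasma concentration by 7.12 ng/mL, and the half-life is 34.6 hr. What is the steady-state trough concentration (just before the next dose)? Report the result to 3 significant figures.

k = ln 2 / 34.6 = 0.02003 hr⁻¹
Fraction remaining after one interval: e^(−kτ) = e^(−0.02003 × 39.0) = 0.4578
R = 1 / (1 − 0.4578) = 1.844
Css,max = 7.12 × 1.844 = 13.13 ng/mL
Css,min = Css,max × e^(−kτ) = 13.13 × 0.4578 ≈ 6.01 ng/mL

6.01 ng/mL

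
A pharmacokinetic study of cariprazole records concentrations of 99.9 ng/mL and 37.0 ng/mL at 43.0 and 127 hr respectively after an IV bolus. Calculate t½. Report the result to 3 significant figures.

k = ln(C₁/C₂) / (t₂ − t₁) = ln(99.9/37.0) / (127 − 43.0)
  = 0.9933 / 84.00 = 0.01182 hr⁻¹
t½ = ln 2 / k = ln 2 / 0.01182 ≈ 58.6 hours

58.6 hours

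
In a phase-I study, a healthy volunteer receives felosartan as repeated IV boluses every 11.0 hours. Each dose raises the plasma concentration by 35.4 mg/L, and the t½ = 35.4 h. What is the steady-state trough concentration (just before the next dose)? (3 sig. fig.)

k = ln 2 / 35.4 = 0.01958 h⁻¹
Fraction remaining after one interval: e^(−kτ) = e^(−0.01958 × 11.0) = 0.8062
R = 1 / (1 − 0.8062) = 5.161
Css,max = 35.4 × 5.161 = 182.7 mg/L
Css,min = Css,max × e^(−kτ) = 182.7 × 0.8062 ≈ 147 mg/L

147 mg/L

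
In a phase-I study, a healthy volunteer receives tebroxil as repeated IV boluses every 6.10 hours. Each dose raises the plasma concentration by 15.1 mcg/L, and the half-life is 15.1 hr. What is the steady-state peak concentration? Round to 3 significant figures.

61.8 mcg/L

k = ln 2 / 15.1 = 0.04590 hr⁻¹
Fraction remaining after one interval: e^(−kτ) = e^(−0.04590 × 6.10) = 0.7558
R = 1 / (1 − 0.7558) = 4.095
Css,max = 15.1 × 4.095 ≈ 61.8 mcg/L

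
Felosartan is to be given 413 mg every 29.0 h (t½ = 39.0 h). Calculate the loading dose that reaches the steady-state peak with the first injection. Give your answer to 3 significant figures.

k = ln 2 / 39.0 = 0.01777 h⁻¹
Accumulation ratio R = 1 / (1 − e^(−kτ)) = 1 / (1 − e^(−0.01777×29.0)) = 1 / (1 − 0.5973) = 2.483
Loading dose = maintenance dose × R = 413 × 2.483 ≈ 1030 mg

1030 mg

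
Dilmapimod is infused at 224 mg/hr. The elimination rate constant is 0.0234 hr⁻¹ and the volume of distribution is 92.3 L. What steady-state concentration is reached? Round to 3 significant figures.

CL = k · V = 0.0234 × 92.3 = 2.160 L/hr
Css = rate / CL = 224 / 2.160 ≈ 104 mg/L

104 mg/L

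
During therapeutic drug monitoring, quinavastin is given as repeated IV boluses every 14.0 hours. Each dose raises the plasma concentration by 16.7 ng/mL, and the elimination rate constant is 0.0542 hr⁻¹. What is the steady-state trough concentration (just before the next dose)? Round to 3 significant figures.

Fraction remaining after one interval: e^(−kτ) = e^(−0.05420 × 14.0) = 0.4682
R = 1 / (1 − 0.4682) = 1.881
Css,max = 16.7 × 1.881 = 31.40 ng/mL
Css,min = Css,max × e^(−kτ) = 31.40 × 0.4682 ≈ 14.7 ng/mL

14.7 ng/mL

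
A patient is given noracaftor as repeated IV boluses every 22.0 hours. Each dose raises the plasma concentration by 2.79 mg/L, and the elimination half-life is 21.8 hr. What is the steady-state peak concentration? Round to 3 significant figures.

k = ln 2 / 21.8 = 0.03180 hr⁻¹
Fraction remaining after one interval: e^(−kτ) = e^(−0.03180 × 22.0) = 0.4968
R = 1 / (1 − 0.4968) = 1.987
Css,max = 2.79 × 1.987 ≈ 5.54 mg/L

5.54 mg/L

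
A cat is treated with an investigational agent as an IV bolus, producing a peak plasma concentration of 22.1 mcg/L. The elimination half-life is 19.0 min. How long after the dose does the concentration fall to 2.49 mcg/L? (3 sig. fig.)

k = ln 2 / 19.0 = 0.03648 min⁻¹
C(t) = C₀ e^(−kt)  ⇒  t = ln(C₀/C) / k
t = ln(22.1/2.49) / 0.03648 = 2.183 / 0.03648 ≈ 59.8 minutes

59.8 minutes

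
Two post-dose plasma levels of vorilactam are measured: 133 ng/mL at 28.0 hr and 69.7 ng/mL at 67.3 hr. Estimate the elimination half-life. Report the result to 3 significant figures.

k = ln(C₁/C₂) / (t₂ − t₁) = ln(133/69.7) / (67.3 − 28.0)
  = 0.6461 / 39.30 = 0.01644 hr⁻¹
t½ = ln 2 / k = ln 2 / 0.01644 ≈ 42.2 hours

42.2 hours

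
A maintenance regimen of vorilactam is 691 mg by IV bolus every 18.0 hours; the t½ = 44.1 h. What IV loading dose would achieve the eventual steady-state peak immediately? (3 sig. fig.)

k = ln 2 / 44.1 = 0.01572 h⁻¹
Accumulation ratio R = 1 / (1 − e^(−kτ)) = 1 / (1 − e^(−0.01572×18.0)) = 1 / (1 − 0.7536) = 4.058
Loading dose = maintenance dose × R = 691 × 4.058 ≈ 2800 mg

2800 mg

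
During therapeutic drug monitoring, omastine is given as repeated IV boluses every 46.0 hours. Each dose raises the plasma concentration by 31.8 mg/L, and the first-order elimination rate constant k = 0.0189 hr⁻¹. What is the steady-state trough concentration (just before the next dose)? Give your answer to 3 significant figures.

23.0 mg/L

Fraction remaining after one interval: e^(−kτ) = e^(−0.01890 × 46.0) = 0.4192
R = 1 / (1 − 0.4192) = 1.722
Css,max = 31.8 × 1.722 = 54.75 mg/L
Css,min = Css,max × e^(−kτ) = 54.75 × 0.4192 ≈ 23.0 mg/L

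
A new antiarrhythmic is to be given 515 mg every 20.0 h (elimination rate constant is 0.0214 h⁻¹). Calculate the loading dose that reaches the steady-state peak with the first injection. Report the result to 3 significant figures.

1480 mg

Accumulation ratio R = 1 / (1 − e^(−kτ)) = 1 / (1 − e^(−0.02140×20.0)) = 1 / (1 − 0.6518) = 2.872
Loading dose = maintenance dose × R = 515 × 2.872 ≈ 1480 mg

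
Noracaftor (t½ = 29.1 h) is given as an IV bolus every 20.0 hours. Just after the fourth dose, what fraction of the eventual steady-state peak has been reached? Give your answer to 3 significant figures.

0.851

k = ln 2 / 29.1 = 0.02382 h⁻¹
f_n = 1 − e^(−nkτ) = 1 − e^(−4 × 0.02382 × 20.0) = 1 − e^(−1.906) = 1 − 0.1487 ≈ 0.851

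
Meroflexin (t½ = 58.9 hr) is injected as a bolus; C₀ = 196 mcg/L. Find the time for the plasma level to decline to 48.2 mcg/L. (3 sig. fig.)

119 hours

k = ln 2 / 58.9 = 0.01177 hr⁻¹
C(t) = C₀ e^(−kt)  ⇒  t = ln(C₀/C) / k
t = ln(196/48.2) / 0.01177 = 1.403 / 0.01177 ≈ 119 hours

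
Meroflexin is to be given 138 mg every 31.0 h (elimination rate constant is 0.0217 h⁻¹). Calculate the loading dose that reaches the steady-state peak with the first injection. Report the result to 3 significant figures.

Accumulation ratio R = 1 / (1 − e^(−kτ)) = 1 / (1 − e^(−0.02170×31.0)) = 1 / (1 − 0.5103) = 2.042
Loading dose = maintenance dose × R = 138 × 2.042 ≈ 282 mg

282 mg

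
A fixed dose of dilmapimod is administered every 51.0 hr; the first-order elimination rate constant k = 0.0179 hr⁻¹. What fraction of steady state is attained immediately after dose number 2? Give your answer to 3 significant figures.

f_n = 1 − e^(−nkτ) = 1 − e^(−2 × 0.01790 × 51.0) = 1 − e^(−1.826) = 1 − 0.1611 ≈ 0.839

0.839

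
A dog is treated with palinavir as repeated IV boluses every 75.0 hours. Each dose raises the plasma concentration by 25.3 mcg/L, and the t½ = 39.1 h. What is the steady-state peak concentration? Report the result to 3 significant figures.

k = ln 2 / 39.1 = 0.01773 h⁻¹
Fraction remaining after one interval: e^(−kτ) = e^(−0.01773 × 75.0) = 0.2646
R = 1 / (1 − 0.2646) = 1.360
Css,max = 25.3 × 1.360 ≈ 34.4 mcg/L

34.4 mcg/L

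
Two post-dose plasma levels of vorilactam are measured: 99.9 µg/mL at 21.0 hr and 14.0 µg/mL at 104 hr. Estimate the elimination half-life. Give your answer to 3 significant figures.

29.3 hours

k = ln(C₁/C₂) / (t₂ − t₁) = ln(99.9/14.0) / (104 − 21.0)
  = 1.965 / 83.00 = 0.02368 hr⁻¹
t½ = ln 2 / k = ln 2 / 0.02368 ≈ 29.3 hours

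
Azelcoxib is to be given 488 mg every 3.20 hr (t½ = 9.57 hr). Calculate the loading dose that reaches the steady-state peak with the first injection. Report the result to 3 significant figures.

k = ln 2 / 9.57 = 0.07243 hr⁻¹
Accumulation ratio R = 1 / (1 − e^(−kτ)) = 1 / (1 − e^(−0.07243×3.20)) = 1 / (1 − 0.7931) = 4.834
Loading dose = maintenance dose × R = 488 × 4.834 ≈ 2360 mg

2360 mg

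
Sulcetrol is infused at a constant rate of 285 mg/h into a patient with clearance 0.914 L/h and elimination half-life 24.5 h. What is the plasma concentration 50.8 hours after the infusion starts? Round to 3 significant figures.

238 µg/mL

Css = rate / CL = 285 / 0.914 = 311.8 µg/mL
k = ln 2 / 24.5 = 0.02829 h⁻¹
C(t) = Css (1 − e^(−kt)) = 311.8 × (1 − e^(−1.437)) = 311.8 × 0.7624 ≈ 238 µg/mL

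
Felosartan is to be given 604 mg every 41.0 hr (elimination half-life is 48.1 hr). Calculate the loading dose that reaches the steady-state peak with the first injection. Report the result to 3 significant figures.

1350 mg

k = ln 2 / 48.1 = 0.01441 hr⁻¹
Accumulation ratio R = 1 / (1 − e^(−kτ)) = 1 / (1 − e^(−0.01441×41.0)) = 1 / (1 − 0.5539) = 2.241
Loading dose = maintenance dose × R = 604 × 2.241 ≈ 1350 mg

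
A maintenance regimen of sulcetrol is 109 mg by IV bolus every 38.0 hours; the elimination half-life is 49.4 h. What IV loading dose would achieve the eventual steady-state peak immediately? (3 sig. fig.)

k = ln 2 / 49.4 = 0.01403 h⁻¹
Accumulation ratio R = 1 / (1 − e^(−kτ)) = 1 / (1 − e^(−0.01403×38.0)) = 1 / (1 − 0.5867) = 2.420
Loading dose = maintenance dose × R = 109 × 2.420 ≈ 264 mg

264 mg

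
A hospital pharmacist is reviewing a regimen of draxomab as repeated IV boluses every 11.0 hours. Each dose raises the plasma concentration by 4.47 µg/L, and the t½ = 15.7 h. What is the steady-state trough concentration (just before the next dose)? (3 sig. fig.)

7.15 µg/L

k = ln 2 / 15.7 = 0.04415 h⁻¹
Fraction remaining after one interval: e^(−kτ) = e^(−0.04415 × 11.0) = 0.6153
R = 1 / (1 − 0.6153) = 2.599
Css,max = 4.47 × 2.599 = 11.62 µg/L
Css,min = Css,max × e^(−kτ) = 11.62 × 0.6153 ≈ 7.15 µg/L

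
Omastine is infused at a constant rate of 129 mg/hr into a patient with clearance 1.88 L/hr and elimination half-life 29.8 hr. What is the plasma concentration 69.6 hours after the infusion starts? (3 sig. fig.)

55.0 µg/mL

Css = rate / CL = 129 / 1.88 = 68.62 µg/mL
k = ln 2 / 29.8 = 0.02326 hr⁻¹
C(t) = Css (1 − e^(−kt)) = 68.62 × (1 − e^(−1.619)) = 68.62 × 0.8019 ≈ 55.0 µg/mL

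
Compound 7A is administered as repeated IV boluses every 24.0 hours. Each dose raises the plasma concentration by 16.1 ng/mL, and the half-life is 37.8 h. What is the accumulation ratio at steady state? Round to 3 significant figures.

2.81

k = ln 2 / 37.8 = 0.01834 h⁻¹
Fraction remaining after one interval: e^(−kτ) = e^(−0.01834 × 24.0) = 0.6440
R = 1 / (1 − 0.6440) = 1 / 0.3560 ≈ 2.81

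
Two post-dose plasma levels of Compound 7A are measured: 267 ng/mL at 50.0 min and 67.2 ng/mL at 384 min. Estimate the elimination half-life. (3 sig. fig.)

168 minutes

k = ln(C₁/C₂) / (t₂ − t₁) = ln(267/67.2) / (384 − 50.0)
  = 1.380 / 334.0 = 0.004130 min⁻¹
t½ = ln 2 / k = ln 2 / 0.004130 ≈ 168 minutes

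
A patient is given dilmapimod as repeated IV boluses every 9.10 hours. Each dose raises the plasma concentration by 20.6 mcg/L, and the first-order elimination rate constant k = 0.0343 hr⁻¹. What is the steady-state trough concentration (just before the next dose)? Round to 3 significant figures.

Fraction remaining after one interval: e^(−kτ) = e^(−0.03430 × 9.10) = 0.7319
R = 1 / (1 − 0.7319) = 3.730
Css,max = 20.6 × 3.730 = 76.83 mcg/L
Css,min = Css,max × e^(−kτ) = 76.83 × 0.7319 ≈ 56.2 mcg/L

56.2 mcg/L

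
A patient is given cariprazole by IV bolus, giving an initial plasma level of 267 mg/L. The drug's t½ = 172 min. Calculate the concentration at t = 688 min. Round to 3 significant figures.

k = ln 2 / 172 = 0.004030 min⁻¹
688 min is 4.000 half-lives, so C = 267 × (1/2)^4.000 = 267 × 0.06250 ≈ 16.7 mg/L

16.7 mg/L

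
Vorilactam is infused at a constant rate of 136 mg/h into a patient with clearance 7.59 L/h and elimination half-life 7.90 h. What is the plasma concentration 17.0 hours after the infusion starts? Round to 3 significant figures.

13.9 mg/L

Css = rate / CL = 136 / 7.59 = 17.92 mg/L
k = ln 2 / 7.90 = 0.08774 h⁻¹
C(t) = Css (1 − e^(−kt)) = 17.92 × (1 − e^(−1.492)) = 17.92 × 0.7750 ≈ 13.9 mg/L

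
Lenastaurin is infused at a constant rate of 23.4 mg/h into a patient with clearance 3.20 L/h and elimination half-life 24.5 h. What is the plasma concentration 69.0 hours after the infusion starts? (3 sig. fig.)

Css = rate / CL = 23.4 / 3.20 = 7.312 µg/mL
k = ln 2 / 24.5 = 0.02829 h⁻¹
C(t) = Css (1 − e^(−kt)) = 7.312 × (1 − e^(−1.952)) = 7.312 × 0.8580 ≈ 6.27 µg/mL

6.27 µg/mL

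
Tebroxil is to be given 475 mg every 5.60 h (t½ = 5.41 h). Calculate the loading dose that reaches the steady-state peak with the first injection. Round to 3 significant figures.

k = ln 2 / 5.41 = 0.1281 h⁻¹
Accumulation ratio R = 1 / (1 − e^(−kτ)) = 1 / (1 − e^(−0.1281×5.60)) = 1 / (1 − 0.4880) = 1.953
Loading dose = maintenance dose × R = 475 × 1.953 ≈ 928 mg

928 mg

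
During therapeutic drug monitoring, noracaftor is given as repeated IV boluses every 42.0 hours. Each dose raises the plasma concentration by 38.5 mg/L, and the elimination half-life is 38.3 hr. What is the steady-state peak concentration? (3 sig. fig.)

72.3 mg/L

k = ln 2 / 38.3 = 0.01810 hr⁻¹
Fraction remaining after one interval: e^(−kτ) = e^(−0.01810 × 42.0) = 0.4676
R = 1 / (1 − 0.4676) = 1.878
Css,max = 38.5 × 1.878 ≈ 72.3 mg/L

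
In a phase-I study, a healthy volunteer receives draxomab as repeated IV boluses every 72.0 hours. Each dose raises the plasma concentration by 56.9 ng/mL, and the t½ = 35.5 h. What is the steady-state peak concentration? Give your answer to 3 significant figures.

75.4 ng/mL

k = ln 2 / 35.5 = 0.01953 h⁻¹
Fraction remaining after one interval: e^(−kτ) = e^(−0.01953 × 72.0) = 0.2452
R = 1 / (1 − 0.2452) = 1.325
Css,max = 56.9 × 1.325 ≈ 75.4 ng/mL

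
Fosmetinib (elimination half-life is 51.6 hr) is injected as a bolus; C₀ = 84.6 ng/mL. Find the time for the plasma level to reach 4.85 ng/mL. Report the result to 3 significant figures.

k = ln 2 / 51.6 = 0.01343 hr⁻¹
C(t) = C₀ e^(−kt)  ⇒  t = ln(C₀/C) / k
t = ln(84.6/4.85) / 0.01343 = 2.859 / 0.01343 ≈ 213 hours

213 hours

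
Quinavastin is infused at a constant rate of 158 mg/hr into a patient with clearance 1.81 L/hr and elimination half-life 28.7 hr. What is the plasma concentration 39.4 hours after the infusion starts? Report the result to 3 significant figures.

Css = rate / CL = 158 / 1.81 = 87.29 mg/L
k = ln 2 / 28.7 = 0.02415 hr⁻¹
C(t) = Css (1 − e^(−kt)) = 87.29 × (1 − e^(−0.9516)) = 87.29 × 0.6139 ≈ 53.6 mg/L

53.6 mg/L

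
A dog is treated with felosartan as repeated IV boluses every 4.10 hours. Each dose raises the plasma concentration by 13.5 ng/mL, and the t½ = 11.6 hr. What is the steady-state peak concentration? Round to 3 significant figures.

k = ln 2 / 11.6 = 0.05975 hr⁻¹
Fraction remaining after one interval: e^(−kτ) = e^(−0.05975 × 4.10) = 0.7827
R = 1 / (1 − 0.7827) = 4.602
Css,max = 13.5 × 4.602 ≈ 62.1 ng/mL

62.1 ng/mL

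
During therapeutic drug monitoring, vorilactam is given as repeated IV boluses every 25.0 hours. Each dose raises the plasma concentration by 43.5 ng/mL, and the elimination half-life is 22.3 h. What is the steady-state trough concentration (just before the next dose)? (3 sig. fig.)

37.0 ng/mL

k = ln 2 / 22.3 = 0.03108 h⁻¹
Fraction remaining after one interval: e^(−kτ) = e^(−0.03108 × 25.0) = 0.4598
R = 1 / (1 − 0.4598) = 1.851
Css,max = 43.5 × 1.851 = 80.52 ng/mL
Css,min = Css,max × e^(−kτ) = 80.52 × 0.4598 ≈ 37.0 ng/mL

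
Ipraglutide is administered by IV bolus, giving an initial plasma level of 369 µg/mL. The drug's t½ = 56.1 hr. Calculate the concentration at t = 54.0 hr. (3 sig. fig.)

189 µg/mL

k = ln 2 / 56.1 = 0.01236 hr⁻¹
C(t) = C₀ e^(−kt) = 369 × e^(−0.01236 × 54.0) = 369 × e^(−0.6672) = 369 × 0.5131 ≈ 189 µg/mL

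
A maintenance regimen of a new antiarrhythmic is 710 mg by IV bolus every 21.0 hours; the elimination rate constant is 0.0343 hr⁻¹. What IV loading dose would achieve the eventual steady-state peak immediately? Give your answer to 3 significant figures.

Accumulation ratio R = 1 / (1 − e^(−kτ)) = 1 / (1 − e^(−0.03430×21.0)) = 1 / (1 − 0.4866) = 1.948
Loading dose = maintenance dose × R = 710 × 1.948 ≈ 1380 mg

1380 mg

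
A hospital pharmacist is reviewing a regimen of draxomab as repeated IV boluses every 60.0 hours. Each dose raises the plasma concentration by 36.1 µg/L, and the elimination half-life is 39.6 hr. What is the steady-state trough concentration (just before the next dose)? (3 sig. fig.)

k = ln 2 / 39.6 = 0.01750 hr⁻¹
Fraction remaining after one interval: e^(−kτ) = e^(−0.01750 × 60.0) = 0.3499
R = 1 / (1 − 0.3499) = 1.538
Css,max = 36.1 × 1.538 = 55.53 µg/L
Css,min = Css,max × e^(−kτ) = 55.53 × 0.3499 ≈ 19.4 µg/L

19.4 µg/L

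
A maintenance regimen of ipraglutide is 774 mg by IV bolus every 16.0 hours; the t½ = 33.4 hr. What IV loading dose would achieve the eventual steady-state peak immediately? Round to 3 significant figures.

2740 mg

k = ln 2 / 33.4 = 0.02075 hr⁻¹
Accumulation ratio R = 1 / (1 − e^(−kτ)) = 1 / (1 − e^(−0.02075×16.0)) = 1 / (1 − 0.7175) = 3.539
Loading dose = maintenance dose × R = 774 × 3.539 ≈ 2740 mg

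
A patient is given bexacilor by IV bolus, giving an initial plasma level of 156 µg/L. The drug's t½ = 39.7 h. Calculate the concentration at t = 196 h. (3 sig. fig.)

5.09 µg/L

k = ln 2 / 39.7 = 0.01746 h⁻¹
196 h is 4.937 half-lives, so C = 156 × (1/2)^4.937 = 156 × 0.03264 ≈ 5.09 µg/L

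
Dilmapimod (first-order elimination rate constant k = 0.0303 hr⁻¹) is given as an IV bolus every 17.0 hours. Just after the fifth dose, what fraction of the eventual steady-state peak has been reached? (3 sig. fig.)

0.924

f_n = 1 − e^(−nkτ) = 1 − e^(−5 × 0.03030 × 17.0) = 1 − e^(−2.575) = 1 − 0.07612 ≈ 0.924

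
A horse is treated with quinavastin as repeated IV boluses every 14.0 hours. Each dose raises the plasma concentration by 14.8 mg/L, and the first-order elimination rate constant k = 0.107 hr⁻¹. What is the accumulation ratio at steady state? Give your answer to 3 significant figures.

Fraction remaining after one interval: e^(−kτ) = e^(−0.1070 × 14.0) = 0.2236
R = 1 / (1 − 0.2236) = 1 / 0.7764 ≈ 1.29

1.29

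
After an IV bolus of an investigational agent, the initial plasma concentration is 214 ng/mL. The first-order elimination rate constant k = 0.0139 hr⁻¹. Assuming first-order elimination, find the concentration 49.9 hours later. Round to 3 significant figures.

107 ng/mL

C(t) = C₀ e^(−kt) = 214 × e^(−0.01390 × 49.9) = 214 × e^(−0.6936) = 214 × 0.4998 ≈ 107 ng/mL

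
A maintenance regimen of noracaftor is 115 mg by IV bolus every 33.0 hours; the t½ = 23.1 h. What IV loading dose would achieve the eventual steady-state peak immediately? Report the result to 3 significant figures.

183 mg

k = ln 2 / 23.1 = 0.03001 h⁻¹
Accumulation ratio R = 1 / (1 − e^(−kτ)) = 1 / (1 − e^(−0.03001×33.0)) = 1 / (1 − 0.3715) = 1.591
Loading dose = maintenance dose × R = 115 × 1.591 ≈ 183 mg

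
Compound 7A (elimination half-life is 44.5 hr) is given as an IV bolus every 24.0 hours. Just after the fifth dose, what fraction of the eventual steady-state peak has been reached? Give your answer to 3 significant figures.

0.846

k = ln 2 / 44.5 = 0.01558 hr⁻¹
f_n = 1 − e^(−nkτ) = 1 − e^(−5 × 0.01558 × 24.0) = 1 − e^(−1.869) = 1 − 0.1543 ≈ 0.846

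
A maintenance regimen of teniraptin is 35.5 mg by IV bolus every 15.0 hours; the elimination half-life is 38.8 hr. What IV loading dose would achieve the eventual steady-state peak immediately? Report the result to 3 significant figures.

k = ln 2 / 38.8 = 0.01786 hr⁻¹
Accumulation ratio R = 1 / (1 − e^(−kτ)) = 1 / (1 − e^(−0.01786×15.0)) = 1 / (1 − 0.7649) = 4.254
Loading dose = maintenance dose × R = 35.5 × 4.254 ≈ 151 mg

151 mg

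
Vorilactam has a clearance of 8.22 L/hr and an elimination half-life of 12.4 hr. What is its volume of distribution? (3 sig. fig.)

k = ln 2 / t½ = ln 2 / 12.4 = 0.05590 hr⁻¹
V = CL / k = 8.22 / 0.05590 ≈ 147 L

147 L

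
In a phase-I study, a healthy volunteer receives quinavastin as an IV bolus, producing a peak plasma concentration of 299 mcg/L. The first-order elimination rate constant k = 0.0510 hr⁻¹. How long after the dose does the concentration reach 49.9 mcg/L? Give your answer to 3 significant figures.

C(t) = C₀ e^(−kt)  ⇒  t = ln(C₀/C) / k
t = ln(299/49.9) / 0.05100 = 1.790 / 0.05100 ≈ 35.1 hours

35.1 hours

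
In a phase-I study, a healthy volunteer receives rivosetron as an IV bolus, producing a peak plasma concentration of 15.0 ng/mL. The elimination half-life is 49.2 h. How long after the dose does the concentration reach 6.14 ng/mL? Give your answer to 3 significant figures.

63.4 hours

k = ln 2 / 49.2 = 0.01409 h⁻¹
C(t) = C₀ e^(−kt)  ⇒  t = ln(C₀/C) / k
t = ln(15.0/6.14) / 0.01409 = 0.8932 / 0.01409 ≈ 63.4 hours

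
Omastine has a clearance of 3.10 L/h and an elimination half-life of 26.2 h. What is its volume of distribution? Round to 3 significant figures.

117 L

k = ln 2 / t½ = ln 2 / 26.2 = 0.02646 h⁻¹
V = CL / k = 3.10 / 0.02646 ≈ 117 L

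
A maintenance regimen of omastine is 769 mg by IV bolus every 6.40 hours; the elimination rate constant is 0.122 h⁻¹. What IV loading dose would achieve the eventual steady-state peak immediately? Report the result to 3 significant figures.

1420 mg

Accumulation ratio R = 1 / (1 − e^(−kτ)) = 1 / (1 − e^(−0.1220×6.40)) = 1 / (1 − 0.4580) = 1.845
Loading dose = maintenance dose × R = 769 × 1.845 ≈ 1420 mg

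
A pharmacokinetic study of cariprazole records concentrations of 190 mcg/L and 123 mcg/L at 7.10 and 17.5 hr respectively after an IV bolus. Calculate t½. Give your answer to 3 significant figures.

16.6 hours

k = ln(C₁/C₂) / (t₂ − t₁) = ln(190/123) / (17.5 − 7.10)
  = 0.4348 / 10.40 = 0.04181 hr⁻¹
t½ = ln 2 / k = ln 2 / 0.04181 ≈ 16.6 hours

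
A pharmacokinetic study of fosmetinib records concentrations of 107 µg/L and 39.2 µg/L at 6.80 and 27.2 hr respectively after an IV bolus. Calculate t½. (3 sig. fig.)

k = ln(C₁/C₂) / (t₂ − t₁) = ln(107/39.2) / (27.2 − 6.80)
  = 1.004 / 20.40 = 0.04922 hr⁻¹
t½ = ln 2 / k = ln 2 / 0.04922 ≈ 14.1 hours

14.1 hours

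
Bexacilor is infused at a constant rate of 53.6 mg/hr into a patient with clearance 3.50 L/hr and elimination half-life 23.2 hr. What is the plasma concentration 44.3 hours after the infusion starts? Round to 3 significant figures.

11.2 mg/L

Css = rate / CL = 53.6 / 3.50 = 15.31 mg/L
k = ln 2 / 23.2 = 0.02988 hr⁻¹
C(t) = Css (1 − e^(−kt)) = 15.31 × (1 − e^(−1.324)) = 15.31 × 0.7338 ≈ 11.2 mg/L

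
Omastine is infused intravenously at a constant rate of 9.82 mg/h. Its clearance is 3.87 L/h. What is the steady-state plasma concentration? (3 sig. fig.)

2.54 µg/mL

Css = infusion rate / CL = 9.82 / 3.87 ≈ 2.54 µg/mL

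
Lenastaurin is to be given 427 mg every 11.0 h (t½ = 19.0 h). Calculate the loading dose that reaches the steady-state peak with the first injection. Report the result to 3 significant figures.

1290 mg

k = ln 2 / 19.0 = 0.03648 h⁻¹
Accumulation ratio R = 1 / (1 − e^(−kτ)) = 1 / (1 − e^(−0.03648×11.0)) = 1 / (1 − 0.6695) = 3.025
Loading dose = maintenance dose × R = 427 × 3.025 ≈ 1290 mg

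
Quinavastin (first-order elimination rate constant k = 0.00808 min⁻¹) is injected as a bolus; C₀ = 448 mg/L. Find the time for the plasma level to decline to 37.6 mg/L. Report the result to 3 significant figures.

307 minutes

C(t) = C₀ e^(−kt)  ⇒  t = ln(C₀/C) / k
t = ln(448/37.6) / 0.008080 = 2.478 / 0.008080 ≈ 307 minutes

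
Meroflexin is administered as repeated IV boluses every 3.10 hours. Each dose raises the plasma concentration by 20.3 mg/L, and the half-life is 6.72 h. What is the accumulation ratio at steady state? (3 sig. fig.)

3.65

k = ln 2 / 6.72 = 0.1031 h⁻¹
Fraction remaining after one interval: e^(−kτ) = e^(−0.1031 × 3.10) = 0.7263
R = 1 / (1 − 0.7263) = 1 / 0.2737 ≈ 3.65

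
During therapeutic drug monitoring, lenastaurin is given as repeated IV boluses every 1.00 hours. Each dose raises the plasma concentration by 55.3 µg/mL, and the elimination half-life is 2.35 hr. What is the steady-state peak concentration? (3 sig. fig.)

216 µg/mL

k = ln 2 / 2.35 = 0.2950 hr⁻¹
Fraction remaining after one interval: e^(−kτ) = e^(−0.2950 × 1.00) = 0.7446
R = 1 / (1 − 0.7446) = 3.915
Css,max = 55.3 × 3.915 ≈ 216 µg/mL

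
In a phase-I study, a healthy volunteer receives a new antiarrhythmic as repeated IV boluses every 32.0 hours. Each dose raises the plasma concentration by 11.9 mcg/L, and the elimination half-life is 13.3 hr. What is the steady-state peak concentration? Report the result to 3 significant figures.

k = ln 2 / 13.3 = 0.05212 hr⁻¹
Fraction remaining after one interval: e^(−kτ) = e^(−0.05212 × 32.0) = 0.1887
R = 1 / (1 − 0.1887) = 1.233
Css,max = 11.9 × 1.233 ≈ 14.7 mcg/L

14.7 mcg/L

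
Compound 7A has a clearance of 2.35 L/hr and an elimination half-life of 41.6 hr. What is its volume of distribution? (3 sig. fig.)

141 L

k = ln 2 / t½ = ln 2 / 41.6 = 0.01666 hr⁻¹
V = CL / k = 2.35 / 0.01666 ≈ 141 L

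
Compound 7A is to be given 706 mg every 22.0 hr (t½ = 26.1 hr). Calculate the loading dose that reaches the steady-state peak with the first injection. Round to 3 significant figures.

k = ln 2 / 26.1 = 0.02656 hr⁻¹
Accumulation ratio R = 1 / (1 − e^(−kτ)) = 1 / (1 − e^(−0.02656×22.0)) = 1 / (1 − 0.5575) = 2.260
Loading dose = maintenance dose × R = 706 × 2.260 ≈ 1600 mg

1600 mg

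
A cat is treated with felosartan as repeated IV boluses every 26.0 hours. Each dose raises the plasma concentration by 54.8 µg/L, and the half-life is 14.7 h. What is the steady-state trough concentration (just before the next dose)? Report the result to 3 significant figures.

22.8 µg/L

k = ln 2 / 14.7 = 0.04715 h⁻¹
Fraction remaining after one interval: e^(−kτ) = e^(−0.04715 × 26.0) = 0.2935
R = 1 / (1 − 0.2935) = 1.415
Css,max = 54.8 × 1.415 = 77.56 µg/L
Css,min = Css,max × e^(−kτ) = 77.56 × 0.2935 ≈ 22.8 µg/L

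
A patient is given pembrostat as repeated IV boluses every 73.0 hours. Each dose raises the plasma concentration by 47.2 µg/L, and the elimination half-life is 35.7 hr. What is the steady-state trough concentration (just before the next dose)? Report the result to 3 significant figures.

15.1 µg/L

k = ln 2 / 35.7 = 0.01942 hr⁻¹
Fraction remaining after one interval: e^(−kτ) = e^(−0.01942 × 73.0) = 0.2424
R = 1 / (1 − 0.2424) = 1.320
Css,max = 47.2 × 1.320 = 62.30 µg/L
Css,min = Css,max × e^(−kτ) = 62.30 × 0.2424 ≈ 15.1 µg/L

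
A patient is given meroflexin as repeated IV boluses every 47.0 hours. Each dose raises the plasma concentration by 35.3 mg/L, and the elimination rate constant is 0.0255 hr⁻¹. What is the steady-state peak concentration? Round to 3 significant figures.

Fraction remaining after one interval: e^(−kτ) = e^(−0.02550 × 47.0) = 0.3016
R = 1 / (1 − 0.3016) = 1.432
Css,max = 35.3 × 1.432 ≈ 50.5 mg/L

50.5 mg/L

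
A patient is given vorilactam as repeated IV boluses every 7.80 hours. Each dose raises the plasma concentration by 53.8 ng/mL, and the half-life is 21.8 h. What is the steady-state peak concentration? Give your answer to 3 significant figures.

k = ln 2 / 21.8 = 0.03180 h⁻¹
Fraction remaining after one interval: e^(−kτ) = e^(−0.03180 × 7.80) = 0.7804
R = 1 / (1 − 0.7804) = 4.553
Css,max = 53.8 × 4.553 ≈ 245 ng/mL

245 ng/mL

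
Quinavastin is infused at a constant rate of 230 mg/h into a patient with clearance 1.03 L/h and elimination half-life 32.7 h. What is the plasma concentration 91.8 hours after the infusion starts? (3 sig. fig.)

191 µg/mL

Css = rate / CL = 230 / 1.03 = 223.3 µg/mL
k = ln 2 / 32.7 = 0.02120 h⁻¹
C(t) = Css (1 − e^(−kt)) = 223.3 × (1 − e^(−1.946)) = 223.3 × 0.8571 ≈ 191 µg/mL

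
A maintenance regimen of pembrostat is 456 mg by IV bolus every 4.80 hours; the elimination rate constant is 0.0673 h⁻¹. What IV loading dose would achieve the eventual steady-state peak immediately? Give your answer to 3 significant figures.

1650 mg

Accumulation ratio R = 1 / (1 − e^(−kτ)) = 1 / (1 − e^(−0.06730×4.80)) = 1 / (1 − 0.7239) = 3.622
Loading dose = maintenance dose × R = 456 × 3.622 ≈ 1650 mg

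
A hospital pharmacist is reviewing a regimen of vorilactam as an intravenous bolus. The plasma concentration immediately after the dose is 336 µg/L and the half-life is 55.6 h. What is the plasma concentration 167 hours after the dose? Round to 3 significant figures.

k = ln 2 / 55.6 = 0.01247 h⁻¹
C(t) = C₀ e^(−kt) = 336 × e^(−0.01247 × 167) = 336 × e^(−2.082) = 336 × 0.1247 ≈ 41.9 µg/L

41.9 µg/L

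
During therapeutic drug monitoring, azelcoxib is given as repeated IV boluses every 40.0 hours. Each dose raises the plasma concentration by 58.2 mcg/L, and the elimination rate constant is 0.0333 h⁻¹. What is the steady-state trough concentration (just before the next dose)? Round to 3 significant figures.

20.9 mcg/L

Fraction remaining after one interval: e^(−kτ) = e^(−0.03330 × 40.0) = 0.2639
R = 1 / (1 − 0.2639) = 1.359
Css,max = 58.2 × 1.359 = 79.07 mcg/L
Css,min = Css,max × e^(−kτ) = 79.07 × 0.2639 ≈ 20.9 mcg/L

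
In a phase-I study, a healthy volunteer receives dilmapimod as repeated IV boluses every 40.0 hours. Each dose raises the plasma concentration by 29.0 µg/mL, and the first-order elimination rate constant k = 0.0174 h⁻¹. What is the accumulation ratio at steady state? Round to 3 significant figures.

1.99

Fraction remaining after one interval: e^(−kτ) = e^(−0.01740 × 40.0) = 0.4986
R = 1 / (1 − 0.4986) = 1 / 0.5014 ≈ 1.99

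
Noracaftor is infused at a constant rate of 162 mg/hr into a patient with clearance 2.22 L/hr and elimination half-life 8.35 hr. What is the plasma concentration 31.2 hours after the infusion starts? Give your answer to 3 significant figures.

Css = rate / CL = 162 / 2.22 = 72.97 µg/mL
k = ln 2 / 8.35 = 0.08301 hr⁻¹
C(t) = Css (1 − e^(−kt)) = 72.97 × (1 − e^(−2.590)) = 72.97 × 0.9250 ≈ 67.5 µg/mL

67.5 µg/mL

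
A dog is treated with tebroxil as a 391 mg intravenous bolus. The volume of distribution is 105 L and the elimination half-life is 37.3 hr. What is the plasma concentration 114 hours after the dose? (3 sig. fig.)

C₀ = dose / V = 391 / 105 = 3.724 mg/L
k = ln 2 / 37.3 = 0.01858 hr⁻¹
C(t) = C₀ e^(−kt) = 3.724 × e^(−0.01858 × 114) = 3.724 × e^(−2.118) = 3.724 × 0.1202 ≈ 0.448 mg/L

0.448 mg/L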